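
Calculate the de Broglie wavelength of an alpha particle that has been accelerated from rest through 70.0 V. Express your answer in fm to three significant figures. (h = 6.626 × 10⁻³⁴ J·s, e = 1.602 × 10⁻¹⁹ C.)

KE = 2eV = 2 × 1.602 × 10⁻¹⁹ × 70.00 = 2.243 × 10⁻¹⁷ J.
p = √(2mKE) = √(2 × 6.645 × 10⁻²⁷ × 2.243 × 10⁻¹⁷) = 5.460 × 10⁻²² kg·m/s.
λ = h/p = 6.626 × 10⁻³⁴ / 5.460 × 10⁻²² = 1.21 × 10⁻¹² m = 1210 fm.

λ = 1210 fm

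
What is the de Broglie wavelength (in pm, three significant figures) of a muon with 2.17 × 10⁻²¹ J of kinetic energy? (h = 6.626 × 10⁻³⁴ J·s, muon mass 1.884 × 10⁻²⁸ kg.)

p = √(2mKE) = √(2 × 1.884 × 10⁻²⁸ × 2.170 × 10⁻²¹) = 9.042 × 10⁻²⁵ kg·m/s.
λ = h/p = 6.626 × 10⁻³⁴ / 9.042 × 10⁻²⁵ = 7.33 × 10⁻¹⁰ m = 733 pm.

λ = 733 pm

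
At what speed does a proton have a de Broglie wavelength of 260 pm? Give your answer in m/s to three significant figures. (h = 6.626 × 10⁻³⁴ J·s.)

v = 1520 m/s

p = h/λ = 6.626 × 10⁻³⁴ / 2.600 × 10⁻¹⁰ = 2.548 × 10⁻²⁴ kg·m/s.
v = p/m = 2.548 × 10⁻²⁴ / 1.673 × 10⁻²⁷ = 1.52 × 10³ m/s = 1520 m/s.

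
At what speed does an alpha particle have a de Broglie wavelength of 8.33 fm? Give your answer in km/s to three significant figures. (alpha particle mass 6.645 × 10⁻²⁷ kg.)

v = 1.20 × 10⁴ km/s

p = h/λ = 6.626 × 10⁻³⁴ / 8.330 × 10⁻¹⁵ = 7.954 × 10⁻²⁰ kg·m/s.
v = p/m = 7.954 × 10⁻²⁰ / 6.645 × 10⁻²⁷ = 1.20 × 10⁷ m/s = 1.20 × 10⁴ km/s.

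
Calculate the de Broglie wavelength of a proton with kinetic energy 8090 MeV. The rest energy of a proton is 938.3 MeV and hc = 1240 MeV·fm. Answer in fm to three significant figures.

Total energy E = KE + m₀c² = 8090 + 938.3 = 9028.3 MeV.
(pc)² = E² − (m₀c²)² = (9028.3)² − (938.3)² = 8.063 × 10⁷ MeV², so pc = 8979 MeV.
λ = hc/(pc) = 1240 MeV·fm / 8979 MeV = 0.138 fm.

λ = 0.138 fm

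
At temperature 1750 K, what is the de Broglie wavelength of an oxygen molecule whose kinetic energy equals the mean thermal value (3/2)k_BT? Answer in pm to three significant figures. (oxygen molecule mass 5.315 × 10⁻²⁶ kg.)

KE = (3/2)k_BT = 1.5 × 1.381 × 10⁻²³ × 1750 = 3.625 × 10⁻²⁰ J.
p = √(2mKE) = √(2 × 5.315 × 10⁻²⁶ × 3.625 × 10⁻²⁰) = 6.208 × 10⁻²³ kg·m/s.
λ = h/p = 1.07 × 10⁻¹¹ m = 10.7 pm.

λ = 10.7 pm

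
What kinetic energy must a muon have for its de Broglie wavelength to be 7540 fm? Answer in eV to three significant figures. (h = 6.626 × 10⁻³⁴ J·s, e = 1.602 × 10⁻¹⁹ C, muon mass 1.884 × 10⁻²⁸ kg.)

KE = 128 eV

p = h/λ = 6.626 × 10⁻³⁴ / 7.540 × 10⁻¹² = 8.788 × 10⁻²³ kg·m/s.
KE = p²/(2m) = (8.788 × 10⁻²³)² / (2 × 1.884 × 10⁻²⁸) = 2.050 × 10⁻¹⁷ J = 128 eV.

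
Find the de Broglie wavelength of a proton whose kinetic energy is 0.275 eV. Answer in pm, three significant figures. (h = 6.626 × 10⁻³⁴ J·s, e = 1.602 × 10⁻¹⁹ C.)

λ = 54.6 pm

KE = 0.275 eV = 4.406 × 10⁻²⁰ J.
p = √(2mKE) = √(2 × 1.673 × 10⁻²⁷ × 4.406 × 10⁻²⁰) = 1.214 × 10⁻²³ kg·m/s.
λ = h/p = 6.626 × 10⁻³⁴ / 1.214 × 10⁻²³ = 5.46 × 10⁻¹¹ m = 54.6 pm.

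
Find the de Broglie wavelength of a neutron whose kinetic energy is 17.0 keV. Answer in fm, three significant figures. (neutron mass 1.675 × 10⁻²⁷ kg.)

KE = 17.0 keV = 2.723 × 10⁻¹⁵ J.
p = √(2mKE) = √(2 × 1.675 × 10⁻²⁷ × 2.723 × 10⁻¹⁵) = 3.020 × 10⁻²¹ kg·m/s.
λ = h/p = 6.626 × 10⁻³⁴ / 3.020 × 10⁻²¹ = 2.19 × 10⁻¹³ m = 219 fm.

λ = 219 fm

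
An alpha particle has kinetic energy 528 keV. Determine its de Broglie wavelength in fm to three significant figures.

λ = 19.8 fm

KE = 528 keV = 8.459 × 10⁻¹⁴ J.
p = √(2mKE) = √(2 × 6.645 × 10⁻²⁷ × 8.459 × 10⁻¹⁴) = 3.353 × 10⁻²⁰ kg·m/s.
λ = h/p = 6.626 × 10⁻³⁴ / 3.353 × 10⁻²⁰ = 1.98 × 10⁻¹⁴ m = 19.8 fm.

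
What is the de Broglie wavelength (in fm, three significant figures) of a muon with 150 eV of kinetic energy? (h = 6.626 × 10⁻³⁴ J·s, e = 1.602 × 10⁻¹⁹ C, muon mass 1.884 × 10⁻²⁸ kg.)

λ = 6960 fm

KE = 150 eV = 2.403 × 10⁻¹⁷ J.
p = √(2mKE) = √(2 × 1.884 × 10⁻²⁸ × 2.403 × 10⁻¹⁷) = 9.516 × 10⁻²³ kg·m/s.
λ = h/p = 6.626 × 10⁻³⁴ / 9.516 × 10⁻²³ = 6.96 × 10⁻¹² m = 6960 fm.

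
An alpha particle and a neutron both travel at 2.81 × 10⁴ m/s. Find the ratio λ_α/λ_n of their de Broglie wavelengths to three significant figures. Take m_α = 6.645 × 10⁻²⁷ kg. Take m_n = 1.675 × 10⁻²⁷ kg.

At fixed v, p = mv so λ = h/(mv) ∝ 1/m.
λ_α/λ_n = m_n/m_α = 1.675 × 10⁻²⁷/6.645 × 10⁻²⁷ = 0.252.

λ_α/λ_n = 0.252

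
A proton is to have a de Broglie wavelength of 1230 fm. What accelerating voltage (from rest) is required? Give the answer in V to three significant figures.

p = h/λ = 6.626 × 10⁻³⁴ / 1.230 × 10⁻¹² = 5.387 × 10⁻²² kg·m/s.
KE = p²/(2m) = 8.673 × 10⁻¹⁷ J.
V = KE/e = 8.673 × 10⁻¹⁷ / (1.602 × 10⁻¹⁹) = 541 V.

V = 541 V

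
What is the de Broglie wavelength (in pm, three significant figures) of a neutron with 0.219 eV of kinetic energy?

KE = 0.219 eV = 3.508 × 10⁻²⁰ J.
p = √(2mKE) = √(2 × 1.675 × 10⁻²⁷ × 3.508 × 10⁻²⁰) = 1.084 × 10⁻²³ kg·m/s.
λ = h/p = 6.626 × 10⁻³⁴ / 1.084 × 10⁻²³ = 6.11 × 10⁻¹¹ m = 61.1 pm.

λ = 61.1 pm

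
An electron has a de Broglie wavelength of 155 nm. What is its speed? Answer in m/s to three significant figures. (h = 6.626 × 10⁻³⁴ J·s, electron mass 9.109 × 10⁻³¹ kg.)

p = h/λ = 6.626 × 10⁻³⁴ / 1.550 × 10⁻⁷ = 4.275 × 10⁻²⁷ kg·m/s.
v = p/m = 4.275 × 10⁻²⁷ / 9.109 × 10⁻³¹ = 4.69 × 10³ m/s = 4690 m/s.

v = 4690 m/s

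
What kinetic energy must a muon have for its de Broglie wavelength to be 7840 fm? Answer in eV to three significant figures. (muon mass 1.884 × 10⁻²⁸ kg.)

KE = 118 eV

p = h/λ = 6.626 × 10⁻³⁴ / 7.840 × 10⁻¹² = 8.452 × 10⁻²³ kg·m/s.
KE = p²/(2m) = (8.452 × 10⁻²³)² / (2 × 1.884 × 10⁻²⁸) = 1.896 × 10⁻¹⁷ J = 118 eV.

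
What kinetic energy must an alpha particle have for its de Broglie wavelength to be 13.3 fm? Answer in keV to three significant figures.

KE = 1170 keV

p = h/λ = 6.626 × 10⁻³⁴ / 1.330 × 10⁻¹⁴ = 4.982 × 10⁻²⁰ kg·m/s.
KE = p²/(2m) = (4.982 × 10⁻²⁰)² / (2 × 6.645 × 10⁻²⁷) = 1.868 × 10⁻¹³ J = 1170 keV.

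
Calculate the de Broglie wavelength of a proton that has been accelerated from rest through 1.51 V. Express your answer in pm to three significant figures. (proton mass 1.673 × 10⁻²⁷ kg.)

λ = 23.3 pm

KE = eV = 1.602 × 10⁻¹⁹ × 1.510 = 2.419 × 10⁻¹⁹ J.
p = √(2mKE) = √(2 × 1.673 × 10⁻²⁷ × 2.419 × 10⁻¹⁹) = 2.845 × 10⁻²³ kg·m/s.
λ = h/p = 6.626 × 10⁻³⁴ / 2.845 × 10⁻²³ = 2.33 × 10⁻¹¹ m = 23.3 pm.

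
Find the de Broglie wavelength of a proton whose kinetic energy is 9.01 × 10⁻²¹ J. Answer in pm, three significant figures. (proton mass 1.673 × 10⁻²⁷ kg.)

λ = 121 pm

p = √(2mKE) = √(2 × 1.673 × 10⁻²⁷ × 9.010 × 10⁻²¹) = 5.491 × 10⁻²⁴ kg·m/s.
λ = h/p = 6.626 × 10⁻³⁴ / 5.491 × 10⁻²⁴ = 1.21 × 10⁻¹⁰ m = 121 pm.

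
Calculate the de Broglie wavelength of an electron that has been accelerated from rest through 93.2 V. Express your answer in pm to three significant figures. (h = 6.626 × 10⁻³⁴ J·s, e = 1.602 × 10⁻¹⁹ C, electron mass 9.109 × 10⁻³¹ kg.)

KE = eV = 1.602 × 10⁻¹⁹ × 93.20 = 1.493 × 10⁻¹⁷ J.
p = √(2mKE) = √(2 × 9.109 × 10⁻³¹ × 1.493 × 10⁻¹⁷) = 5.215 × 10⁻²⁴ kg·m/s.
λ = h/p = 6.626 × 10⁻³⁴ / 5.215 × 10⁻²⁴ = 1.27 × 10⁻¹⁰ m = 127 pm.

λ = 127 pm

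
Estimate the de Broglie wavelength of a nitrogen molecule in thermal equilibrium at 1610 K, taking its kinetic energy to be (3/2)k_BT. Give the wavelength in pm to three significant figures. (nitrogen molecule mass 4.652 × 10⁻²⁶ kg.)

KE = (3/2)k_BT = 1.5 × 1.381 × 10⁻²³ × 1610 = 3.335 × 10⁻²⁰ J.
p = √(2mKE) = √(2 × 4.652 × 10⁻²⁶ × 3.335 × 10⁻²⁰) = 5.570 × 10⁻²³ kg·m/s.
λ = h/p = 1.19 × 10⁻¹¹ m = 11.9 pm.

λ = 11.9 pm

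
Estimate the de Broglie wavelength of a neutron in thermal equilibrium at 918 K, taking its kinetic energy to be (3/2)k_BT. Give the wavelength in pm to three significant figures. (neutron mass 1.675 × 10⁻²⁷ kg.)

λ = 83.0 pm

KE = (3/2)k_BT = 1.5 × 1.381 × 10⁻²³ × 918 = 1.902 × 10⁻²⁰ J.
p = √(2mKE) = √(2 × 1.675 × 10⁻²⁷ × 1.902 × 10⁻²⁰) = 7.982 × 10⁻²⁴ kg·m/s.
λ = h/p = 8.30 × 10⁻¹¹ m = 83.0 pm.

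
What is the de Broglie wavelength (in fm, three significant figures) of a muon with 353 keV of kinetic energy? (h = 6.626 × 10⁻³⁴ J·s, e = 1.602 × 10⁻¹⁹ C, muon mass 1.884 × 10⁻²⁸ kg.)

KE = 353 keV = 5.655 × 10⁻¹⁴ J.
p = √(2mKE) = √(2 × 1.884 × 10⁻²⁸ × 5.655 × 10⁻¹⁴) = 4.616 × 10⁻²¹ kg·m/s.
λ = h/p = 6.626 × 10⁻³⁴ / 4.616 × 10⁻²¹ = 1.44 × 10⁻¹³ m = 144 fm.

λ = 144 fm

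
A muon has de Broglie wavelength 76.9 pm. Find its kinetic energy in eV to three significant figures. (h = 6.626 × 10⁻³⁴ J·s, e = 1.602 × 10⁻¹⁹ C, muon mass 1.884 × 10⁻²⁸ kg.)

p = h/λ = 6.626 × 10⁻³⁴ / 7.690 × 10⁻¹¹ = 8.616 × 10⁻²⁴ kg·m/s.
KE = p²/(2m) = (8.616 × 10⁻²⁴)² / (2 × 1.884 × 10⁻²⁸) = 1.970 × 10⁻¹⁹ J = 1.23 eV.

KE = 1.23 eV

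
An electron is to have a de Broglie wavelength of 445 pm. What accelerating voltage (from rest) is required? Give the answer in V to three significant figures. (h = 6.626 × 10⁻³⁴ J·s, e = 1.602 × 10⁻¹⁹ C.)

V = 7.60 V

p = h/λ = 6.626 × 10⁻³⁴ / 4.450 × 10⁻¹⁰ = 1.489 × 10⁻²⁴ kg·m/s.
KE = p²/(2m) = 1.217 × 10⁻¹⁸ J.
V = KE/e = 1.217 × 10⁻¹⁸ / (1.602 × 10⁻¹⁹) = 7.60 V.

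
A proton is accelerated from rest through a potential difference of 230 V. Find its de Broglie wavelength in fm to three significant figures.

KE = eV = 1.602 × 10⁻¹⁹ × 230.0 = 3.685 × 10⁻¹⁷ J.
p = √(2mKE) = √(2 × 1.673 × 10⁻²⁷ × 3.685 × 10⁻¹⁷) = 3.511 × 10⁻²² kg·m/s.
λ = h/p = 6.626 × 10⁻³⁴ / 3.511 × 10⁻²² = 1.89 × 10⁻¹² m = 1890 fm.

λ = 1890 fm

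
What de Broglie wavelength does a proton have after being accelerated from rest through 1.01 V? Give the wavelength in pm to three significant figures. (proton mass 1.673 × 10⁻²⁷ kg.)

λ = 28.5 pm

KE = eV = 1.602 × 10⁻¹⁹ × 1.010 = 1.618 × 10⁻¹⁹ J.
p = √(2mKE) = √(2 × 1.673 × 10⁻²⁷ × 1.618 × 10⁻¹⁹) = 2.327 × 10⁻²³ kg·m/s.
λ = h/p = 6.626 × 10⁻³⁴ / 2.327 × 10⁻²³ = 2.85 × 10⁻¹¹ m = 28.5 pm.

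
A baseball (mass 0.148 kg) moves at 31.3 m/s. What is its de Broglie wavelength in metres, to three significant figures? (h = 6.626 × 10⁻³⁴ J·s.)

λ = 1.43 × 10⁻³⁴ m

p = mv = 0.148 × 31.3 = 4.632 kg·m/s.
λ = h/p = 6.626 × 10⁻³⁴ / 4.632 = 1.43 × 10⁻³⁴ m.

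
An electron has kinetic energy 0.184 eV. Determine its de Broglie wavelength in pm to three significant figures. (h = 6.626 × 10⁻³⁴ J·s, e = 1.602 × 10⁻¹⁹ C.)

KE = 0.184 eV = 2.948 × 10⁻²⁰ J.
p = √(2mKE) = √(2 × 9.109 × 10⁻³¹ × 2.948 × 10⁻²⁰) = 2.317 × 10⁻²⁵ kg·m/s.
λ = h/p = 6.626 × 10⁻³⁴ / 2.317 × 10⁻²⁵ = 2.86 × 10⁻⁹ m = 2860 pm.

λ = 2860 pm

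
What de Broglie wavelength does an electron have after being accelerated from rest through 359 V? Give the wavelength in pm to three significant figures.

KE = eV = 1.602 × 10⁻¹⁹ × 359.0 = 5.751 × 10⁻¹⁷ J.
p = √(2mKE) = √(2 × 9.109 × 10⁻³¹ × 5.751 × 10⁻¹⁷) = 1.024 × 10⁻²³ kg·m/s.
λ = h/p = 6.626 × 10⁻³⁴ / 1.024 × 10⁻²³ = 6.47 × 10⁻¹¹ m = 64.7 pm.

λ = 64.7 pm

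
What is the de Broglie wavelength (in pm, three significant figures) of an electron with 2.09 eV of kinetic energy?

KE = 2.09 eV = 3.348 × 10⁻¹⁹ J.
p = √(2mKE) = √(2 × 9.109 × 10⁻³¹ × 3.348 × 10⁻¹⁹) = 7.810 × 10⁻²⁵ kg·m/s.
λ = h/p = 6.626 × 10⁻³⁴ / 7.810 × 10⁻²⁵ = 8.48 × 10⁻¹⁰ m = 848 pm.

λ = 848 pm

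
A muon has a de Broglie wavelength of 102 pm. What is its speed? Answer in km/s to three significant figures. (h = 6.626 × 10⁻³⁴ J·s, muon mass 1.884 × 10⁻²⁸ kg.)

p = h/λ = 6.626 × 10⁻³⁴ / 1.020 × 10⁻¹⁰ = 6.496 × 10⁻²⁴ kg·m/s.
v = p/m = 6.496 × 10⁻²⁴ / 1.884 × 10⁻²⁸ = 3.45 × 10⁴ m/s = 34.5 km/s.

v = 34.5 km/s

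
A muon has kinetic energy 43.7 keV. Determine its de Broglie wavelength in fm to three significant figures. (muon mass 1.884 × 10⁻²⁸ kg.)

λ = 408 fm

KE = 43.7 keV = 7.001 × 10⁻¹⁵ J.
p = √(2mKE) = √(2 × 1.884 × 10⁻²⁸ × 7.001 × 10⁻¹⁵) = 1.624 × 10⁻²¹ kg·m/s.
λ = h/p = 6.626 × 10⁻³⁴ / 1.624 × 10⁻²¹ = 4.08 × 10⁻¹³ m = 408 fm.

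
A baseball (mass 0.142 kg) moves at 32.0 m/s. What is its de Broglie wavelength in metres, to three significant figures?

λ = 1.46 × 10⁻³⁴ m

p = mv = 0.142 × 32.0 = 4.544 kg·m/s.
λ = h/p = 6.626 × 10⁻³⁴ / 4.544 = 1.46 × 10⁻³⁴ m.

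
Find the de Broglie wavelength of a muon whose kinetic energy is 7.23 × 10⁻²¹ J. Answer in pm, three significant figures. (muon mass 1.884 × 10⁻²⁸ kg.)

λ = 401 pm

p = √(2mKE) = √(2 × 1.884 × 10⁻²⁸ × 7.230 × 10⁻²¹) = 1.651 × 10⁻²⁴ kg·m/s.
λ = h/p = 6.626 × 10⁻³⁴ / 1.651 × 10⁻²⁴ = 4.01 × 10⁻¹⁰ m = 401 pm.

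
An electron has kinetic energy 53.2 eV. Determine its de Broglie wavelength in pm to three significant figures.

KE = 53.2 eV = 8.523 × 10⁻¹⁸ J.
p = √(2mKE) = √(2 × 9.109 × 10⁻³¹ × 8.523 × 10⁻¹⁸) = 3.940 × 10⁻²⁴ kg·m/s.
λ = h/p = 6.626 × 10⁻³⁴ / 3.940 × 10⁻²⁴ = 1.68 × 10⁻¹⁰ m = 168 pm.

λ = 168 pm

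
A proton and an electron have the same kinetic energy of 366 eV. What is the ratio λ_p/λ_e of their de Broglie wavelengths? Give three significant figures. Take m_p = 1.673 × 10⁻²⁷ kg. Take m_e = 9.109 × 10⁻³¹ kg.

At fixed KE, p = √(2mKE) so λ = h/p ∝ 1/√m.
λ_p/λ_e = √(m_e/m_p) = √(9.109 × 10⁻³¹/1.673 × 10⁻²⁷) = √(5.445 × 10⁻⁴) = 0.0233.

λ_p/λ_e = 0.0233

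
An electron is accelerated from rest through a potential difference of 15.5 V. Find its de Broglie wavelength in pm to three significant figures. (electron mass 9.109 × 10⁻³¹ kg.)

KE = eV = 1.602 × 10⁻¹⁹ × 15.50 = 2.483 × 10⁻¹⁸ J.
p = √(2mKE) = √(2 × 9.109 × 10⁻³¹ × 2.483 × 10⁻¹⁸) = 2.127 × 10⁻²⁴ kg·m/s.
λ = h/p = 6.626 × 10⁻³⁴ / 2.127 × 10⁻²⁴ = 3.12 × 10⁻¹⁰ m = 312 pm.

λ = 312 pm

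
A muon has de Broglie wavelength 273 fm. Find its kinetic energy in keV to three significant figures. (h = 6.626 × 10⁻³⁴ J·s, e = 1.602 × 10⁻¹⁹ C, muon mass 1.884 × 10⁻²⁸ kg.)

KE = 97.6 keV

p = h/λ = 6.626 × 10⁻³⁴ / 2.730 × 10⁻¹³ = 2.427 × 10⁻²¹ kg·m/s.
KE = p²/(2m) = (2.427 × 10⁻²¹)² / (2 × 1.884 × 10⁻²⁸) = 1.563 × 10⁻¹⁴ J = 97.6 keV.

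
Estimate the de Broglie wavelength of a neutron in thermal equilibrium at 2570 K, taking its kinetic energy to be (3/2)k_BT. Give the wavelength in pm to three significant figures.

KE = (3/2)k_BT = 1.5 × 1.381 × 10⁻²³ × 2570 = 5.324 × 10⁻²⁰ J.
p = √(2mKE) = √(2 × 1.675 × 10⁻²⁷ × 5.324 × 10⁻²⁰) = 1.335 × 10⁻²³ kg·m/s.
λ = h/p = 4.96 × 10⁻¹¹ m = 49.6 pm.

λ = 49.6 pm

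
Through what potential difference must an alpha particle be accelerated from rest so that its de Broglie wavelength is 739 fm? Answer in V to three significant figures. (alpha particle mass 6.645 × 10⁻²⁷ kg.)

V = 189 V

p = h/λ = 6.626 × 10⁻³⁴ / 7.390 × 10⁻¹³ = 8.966 × 10⁻²² kg·m/s.
KE = p²/(2m) = 6.049 × 10⁻¹⁷ J.
V = KE/2e = 6.049 × 10⁻¹⁷ / (2 × 1.602 × 10⁻¹⁹) = 189 V.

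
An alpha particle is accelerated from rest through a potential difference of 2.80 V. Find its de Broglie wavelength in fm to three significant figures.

KE = 2eV = 2 × 1.602 × 10⁻¹⁹ × 2.800 = 8.971 × 10⁻¹⁹ J.
p = √(2mKE) = √(2 × 6.645 × 10⁻²⁷ × 8.971 × 10⁻¹⁹) = 1.092 × 10⁻²² kg·m/s.
λ = h/p = 6.626 × 10⁻³⁴ / 1.092 × 10⁻²² = 6.07 × 10⁻¹² m = 6070 fm.

λ = 6070 fm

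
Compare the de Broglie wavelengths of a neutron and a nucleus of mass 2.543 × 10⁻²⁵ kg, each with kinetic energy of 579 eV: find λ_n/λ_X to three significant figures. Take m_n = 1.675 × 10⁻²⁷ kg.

At fixed KE, p = √(2mKE) so λ = h/p ∝ 1/√m.
λ_n/λ_X = √(m_X/m_n) = √(2.543 × 10⁻²⁵/1.675 × 10⁻²⁷) = √(151.8) = 12.3.

λ_n/λ_X = 12.3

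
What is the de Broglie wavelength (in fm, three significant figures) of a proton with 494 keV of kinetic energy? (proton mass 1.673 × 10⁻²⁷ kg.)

λ = 40.7 fm

KE = 494 keV = 7.914 × 10⁻¹⁴ J.
p = √(2mKE) = √(2 × 1.673 × 10⁻²⁷ × 7.914 × 10⁻¹⁴) = 1.627 × 10⁻²⁰ kg·m/s.
λ = h/p = 6.626 × 10⁻³⁴ / 1.627 × 10⁻²⁰ = 4.07 × 10⁻¹⁴ m = 40.7 fm.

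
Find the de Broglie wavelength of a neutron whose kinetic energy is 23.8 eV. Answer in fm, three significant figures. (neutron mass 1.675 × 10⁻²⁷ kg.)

λ = 5860 fm

KE = 23.8 eV = 3.813 × 10⁻¹⁸ J.
p = √(2mKE) = √(2 × 1.675 × 10⁻²⁷ × 3.813 × 10⁻¹⁸) = 1.130 × 10⁻²² kg·m/s.
λ = h/p = 6.626 × 10⁻³⁴ / 1.130 × 10⁻²² = 5.86 × 10⁻¹² m = 5860 fm.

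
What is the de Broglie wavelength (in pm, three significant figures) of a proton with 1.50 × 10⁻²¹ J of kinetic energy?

λ = 296 pm

p = √(2mKE) = √(2 × 1.673 × 10⁻²⁷ × 1.500 × 10⁻²¹) = 2.240 × 10⁻²⁴ kg·m/s.
λ = h/p = 6.626 × 10⁻³⁴ / 2.240 × 10⁻²⁴ = 2.96 × 10⁻¹⁰ m = 296 pm.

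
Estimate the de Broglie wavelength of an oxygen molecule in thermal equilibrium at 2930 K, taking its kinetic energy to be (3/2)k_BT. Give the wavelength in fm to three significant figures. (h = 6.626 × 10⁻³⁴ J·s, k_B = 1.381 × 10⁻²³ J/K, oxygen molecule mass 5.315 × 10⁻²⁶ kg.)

λ = 8250 fm

KE = (3/2)k_BT = 1.5 × 1.381 × 10⁻²³ × 2930 = 6.069 × 10⁻²⁰ J.
p = √(2mKE) = √(2 × 5.315 × 10⁻²⁶ × 6.069 × 10⁻²⁰) = 8.032 × 10⁻²³ kg·m/s.
λ = h/p = 8.25 × 10⁻¹² m = 8250 fm.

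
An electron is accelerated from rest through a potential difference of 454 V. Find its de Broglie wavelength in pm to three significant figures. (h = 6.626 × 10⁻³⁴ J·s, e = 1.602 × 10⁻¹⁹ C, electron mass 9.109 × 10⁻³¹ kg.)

λ = 57.6 pm

KE = eV = 1.602 × 10⁻¹⁹ × 454.0 = 7.273 × 10⁻¹⁷ J.
p = √(2mKE) = √(2 × 9.109 × 10⁻³¹ × 7.273 × 10⁻¹⁷) = 1.151 × 10⁻²³ kg·m/s.
λ = h/p = 6.626 × 10⁻³⁴ / 1.151 × 10⁻²³ = 5.76 × 10⁻¹¹ m = 57.6 pm.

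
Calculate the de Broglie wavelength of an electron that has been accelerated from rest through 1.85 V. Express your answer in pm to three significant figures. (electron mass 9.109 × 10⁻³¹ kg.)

λ = 902 pm

KE = eV = 1.602 × 10⁻¹⁹ × 1.850 = 2.964 × 10⁻¹⁹ J.
p = √(2mKE) = √(2 × 9.109 × 10⁻³¹ × 2.964 × 10⁻¹⁹) = 7.348 × 10⁻²⁵ kg·m/s.
λ = h/p = 6.626 × 10⁻³⁴ / 7.348 × 10⁻²⁵ = 9.02 × 10⁻¹⁰ m = 902 pm.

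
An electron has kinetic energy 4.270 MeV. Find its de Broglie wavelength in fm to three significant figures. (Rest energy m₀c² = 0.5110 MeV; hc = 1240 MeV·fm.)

Total energy E = KE + m₀c² = 4.270 + 0.5110 = 4.7810 MeV.
(pc)² = E² − (m₀c²)² = (4.7810)² − (0.5110)² = 22.60 MeV², so pc = 4.754 MeV.
λ = hc/(pc) = 1240 MeV·fm / 4.754 MeV = 261 fm.

λ = 261 fm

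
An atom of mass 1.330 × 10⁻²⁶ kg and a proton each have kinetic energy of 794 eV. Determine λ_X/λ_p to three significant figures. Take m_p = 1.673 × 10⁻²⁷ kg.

λ_X/λ_p = 0.355

At fixed KE, p = √(2mKE) so λ = h/p ∝ 1/√m.
λ_X/λ_p = √(m_p/m_X) = √(1.673 × 10⁻²⁷/1.330 × 10⁻²⁶) = √(0.1258) = 0.355.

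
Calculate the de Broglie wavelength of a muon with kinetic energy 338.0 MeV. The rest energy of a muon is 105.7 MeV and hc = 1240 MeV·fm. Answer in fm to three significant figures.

Total energy E = KE + m₀c² = 338.0 + 105.7 = 443.7 MeV.
(pc)² = E² − (m₀c²)² = (443.7)² − (105.7)² = 1.857 × 10⁵ MeV², so pc = 430.9 MeV.
λ = hc/(pc) = 1240 MeV·fm / 430.9 MeV = 2.88 fm.

λ = 2.88 fm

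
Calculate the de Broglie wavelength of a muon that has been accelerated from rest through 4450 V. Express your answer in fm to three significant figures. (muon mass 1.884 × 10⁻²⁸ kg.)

λ = 1280 fm

KE = eV = 1.602 × 10⁻¹⁹ × 4450 = 7.129 × 10⁻¹⁶ J.
p = √(2mKE) = √(2 × 1.884 × 10⁻²⁸ × 7.129 × 10⁻¹⁶) = 5.183 × 10⁻²² kg·m/s.
λ = h/p = 6.626 × 10⁻³⁴ / 5.183 × 10⁻²² = 1.28 × 10⁻¹² m = 1280 fm.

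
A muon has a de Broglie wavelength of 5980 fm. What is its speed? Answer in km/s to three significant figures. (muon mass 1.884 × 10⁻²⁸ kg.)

p = h/λ = 6.626 × 10⁻³⁴ / 5.980 × 10⁻¹² = 1.108 × 10⁻²² kg·m/s.
v = p/m = 1.108 × 10⁻²² / 1.884 × 10⁻²⁸ = 5.88 × 10⁵ m/s = 588 km/s.

v = 588 km/s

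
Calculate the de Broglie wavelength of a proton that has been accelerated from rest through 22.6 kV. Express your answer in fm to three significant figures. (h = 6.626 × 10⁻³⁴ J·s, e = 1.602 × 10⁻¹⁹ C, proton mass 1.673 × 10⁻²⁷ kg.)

KE = eV = 1.602 × 10⁻¹⁹ × 2.260 × 10⁴ = 3.621 × 10⁻¹⁵ J.
p = √(2mKE) = √(2 × 1.673 × 10⁻²⁷ × 3.621 × 10⁻¹⁵) = 3.481 × 10⁻²¹ kg·m/s.
λ = h/p = 6.626 × 10⁻³⁴ / 3.481 × 10⁻²¹ = 1.90 × 10⁻¹³ m = 190 fm.

λ = 190 fm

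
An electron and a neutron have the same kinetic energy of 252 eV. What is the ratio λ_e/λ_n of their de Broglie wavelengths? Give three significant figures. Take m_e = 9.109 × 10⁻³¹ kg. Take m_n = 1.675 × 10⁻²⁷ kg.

At fixed KE, p = √(2mKE) so λ = h/p ∝ 1/√m.
λ_e/λ_n = √(m_n/m_e) = √(1.675 × 10⁻²⁷/9.109 × 10⁻³¹) = √(1839) = 42.9.

λ_e/λ_n = 42.9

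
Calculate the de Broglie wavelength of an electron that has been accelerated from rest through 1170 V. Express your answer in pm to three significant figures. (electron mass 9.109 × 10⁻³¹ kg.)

KE = eV = 1.602 × 10⁻¹⁹ × 1170 = 1.874 × 10⁻¹⁶ J.
p = √(2mKE) = √(2 × 9.109 × 10⁻³¹ × 1.874 × 10⁻¹⁶) = 1.848 × 10⁻²³ kg·m/s.
λ = h/p = 6.626 × 10⁻³⁴ / 1.848 × 10⁻²³ = 3.59 × 10⁻¹¹ m = 35.9 pm.

λ = 35.9 pm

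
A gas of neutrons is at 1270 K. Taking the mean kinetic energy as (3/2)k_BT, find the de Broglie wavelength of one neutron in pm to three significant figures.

KE = (3/2)k_BT = 1.5 × 1.381 × 10⁻²³ × 1270 = 2.631 × 10⁻²⁰ J.
p = √(2mKE) = √(2 × 1.675 × 10⁻²⁷ × 2.631 × 10⁻²⁰) = 9.388 × 10⁻²⁴ kg·m/s.
λ = h/p = 7.06 × 10⁻¹¹ m = 70.6 pm.

λ = 70.6 pm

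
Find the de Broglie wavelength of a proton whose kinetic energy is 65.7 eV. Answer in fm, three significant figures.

λ = 3530 fm

KE = 65.7 eV = 1.053 × 10⁻¹⁷ J.
p = √(2mKE) = √(2 × 1.673 × 10⁻²⁷ × 1.053 × 10⁻¹⁷) = 1.877 × 10⁻²² kg·m/s.
λ = h/p = 6.626 × 10⁻³⁴ / 1.877 × 10⁻²² = 3.53 × 10⁻¹² m = 3530 fm.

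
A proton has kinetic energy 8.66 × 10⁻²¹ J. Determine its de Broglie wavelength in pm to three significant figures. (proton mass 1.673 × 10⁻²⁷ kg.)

p = √(2mKE) = √(2 × 1.673 × 10⁻²⁷ × 8.660 × 10⁻²¹) = 5.383 × 10⁻²⁴ kg·m/s.
λ = h/p = 6.626 × 10⁻³⁴ / 5.383 × 10⁻²⁴ = 1.23 × 10⁻¹⁰ m = 123 pm.

λ = 123 pm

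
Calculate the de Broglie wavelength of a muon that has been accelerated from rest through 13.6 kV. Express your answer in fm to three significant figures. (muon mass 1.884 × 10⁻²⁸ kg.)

KE = eV = 1.602 × 10⁻¹⁹ × 1.360 × 10⁴ = 2.179 × 10⁻¹⁵ J.
p = √(2mKE) = √(2 × 1.884 × 10⁻²⁸ × 2.179 × 10⁻¹⁵) = 9.061 × 10⁻²² kg·m/s.
λ = h/p = 6.626 × 10⁻³⁴ / 9.061 × 10⁻²² = 7.31 × 10⁻¹³ m = 731 fm.

λ = 731 fm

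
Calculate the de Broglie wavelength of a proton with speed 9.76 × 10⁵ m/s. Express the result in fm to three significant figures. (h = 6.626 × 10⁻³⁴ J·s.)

p = mv = 1.673 × 10⁻²⁷ × 9.76 × 10⁵ = 1.633 × 10⁻²¹ kg·m/s.
λ = h/p = 6.626 × 10⁻³⁴ / 1.633 × 10⁻²¹ = 4.06 × 10⁻¹³ m = 406 fm.

λ = 406 fm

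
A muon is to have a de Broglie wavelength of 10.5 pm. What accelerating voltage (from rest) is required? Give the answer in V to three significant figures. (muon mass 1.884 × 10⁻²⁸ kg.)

p = h/λ = 6.626 × 10⁻³⁴ / 1.050 × 10⁻¹¹ = 6.310 × 10⁻²³ kg·m/s.
KE = p²/(2m) = 1.057 × 10⁻¹⁷ J.
V = KE/e = 1.057 × 10⁻¹⁷ / (1.602 × 10⁻¹⁹) = 66.0 V.

V = 66.0 V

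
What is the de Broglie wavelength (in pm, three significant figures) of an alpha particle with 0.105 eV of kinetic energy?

KE = 0.105 eV = 1.682 × 10⁻²⁰ J.
p = √(2mKE) = √(2 × 6.645 × 10⁻²⁷ × 1.682 × 10⁻²⁰) = 1.495 × 10⁻²³ kg·m/s.
λ = h/p = 6.626 × 10⁻³⁴ / 1.495 × 10⁻²³ = 4.43 × 10⁻¹¹ m = 44.3 pm.

λ = 44.3 pm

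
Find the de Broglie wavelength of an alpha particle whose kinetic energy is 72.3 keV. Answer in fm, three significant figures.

λ = 53.4 fm

KE = 72.3 keV = 1.158 × 10⁻¹⁴ J.
p = √(2mKE) = √(2 × 6.645 × 10⁻²⁷ × 1.158 × 10⁻¹⁴) = 1.241 × 10⁻²⁰ kg·m/s.
λ = h/p = 6.626 × 10⁻³⁴ / 1.241 × 10⁻²⁰ = 5.34 × 10⁻¹⁴ m = 53.4 fm.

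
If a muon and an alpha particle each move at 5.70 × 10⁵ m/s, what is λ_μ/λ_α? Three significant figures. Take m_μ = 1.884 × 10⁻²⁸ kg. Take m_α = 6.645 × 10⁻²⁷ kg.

At fixed v, p = mv so λ = h/(mv) ∝ 1/m.
λ_μ/λ_α = m_α/m_μ = 6.645 × 10⁻²⁷/1.884 × 10⁻²⁸ = 35.3.

λ_μ/λ_α = 35.3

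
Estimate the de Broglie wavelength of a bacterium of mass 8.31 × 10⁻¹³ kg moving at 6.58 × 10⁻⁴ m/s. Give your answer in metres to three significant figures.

p = mv = 8.31 × 10⁻¹³ × 6.58 × 10⁻⁴ = 5.468 × 10⁻¹⁶ kg·m/s.
λ = h/p = 6.626 × 10⁻³⁴ / 5.468 × 10⁻¹⁶ = 1.21 × 10⁻¹⁸ m.

λ = 1.21 × 10⁻¹⁸ m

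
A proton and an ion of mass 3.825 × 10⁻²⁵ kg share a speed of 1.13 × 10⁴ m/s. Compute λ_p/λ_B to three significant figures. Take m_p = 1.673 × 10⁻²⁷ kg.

λ_p/λ_B = 229

At fixed v, p = mv so λ = h/(mv) ∝ 1/m.
λ_p/λ_B = m_B/m_p = 3.825 × 10⁻²⁵/1.673 × 10⁻²⁷ = 229.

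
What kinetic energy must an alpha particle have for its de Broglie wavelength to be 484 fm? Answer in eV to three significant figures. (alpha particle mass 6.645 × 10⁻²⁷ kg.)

p = h/λ = 6.626 × 10⁻³⁴ / 4.840 × 10⁻¹³ = 1.369 × 10⁻²¹ kg·m/s.
KE = p²/(2m) = (1.369 × 10⁻²¹)² / (2 × 6.645 × 10⁻²⁷) = 1.410 × 10⁻¹⁶ J = 880 eV.

KE = 880 eV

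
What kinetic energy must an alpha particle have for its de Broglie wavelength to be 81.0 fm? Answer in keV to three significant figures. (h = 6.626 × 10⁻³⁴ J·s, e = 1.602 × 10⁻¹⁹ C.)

p = h/λ = 6.626 × 10⁻³⁴ / 8.100 × 10⁻¹⁴ = 8.180 × 10⁻²¹ kg·m/s.
KE = p²/(2m) = (8.180 × 10⁻²¹)² / (2 × 6.645 × 10⁻²⁷) = 5.035 × 10⁻¹⁵ J = 31.4 keV.

KE = 31.4 keV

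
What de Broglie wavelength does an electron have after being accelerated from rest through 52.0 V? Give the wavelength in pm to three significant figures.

λ = 170 pm

KE = eV = 1.602 × 10⁻¹⁹ × 52.00 = 8.330 × 10⁻¹⁸ J.
p = √(2mKE) = √(2 × 9.109 × 10⁻³¹ × 8.330 × 10⁻¹⁸) = 3.896 × 10⁻²⁴ kg·m/s.
λ = h/p = 6.626 × 10⁻³⁴ / 3.896 × 10⁻²⁴ = 1.70 × 10⁻¹⁰ m = 170 pm.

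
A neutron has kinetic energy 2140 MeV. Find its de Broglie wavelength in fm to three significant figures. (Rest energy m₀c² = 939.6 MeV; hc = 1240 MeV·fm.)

λ = 0.423 fm

Total energy E = KE + m₀c² = 2140 + 939.6 = 3079.6 MeV.
(pc)² = E² − (m₀c²)² = (3079.6)² − (939.6)² = 8.601 × 10⁶ MeV², so pc = 2933 MeV.
λ = hc/(pc) = 1240 MeV·fm / 2933 MeV = 0.423 fm.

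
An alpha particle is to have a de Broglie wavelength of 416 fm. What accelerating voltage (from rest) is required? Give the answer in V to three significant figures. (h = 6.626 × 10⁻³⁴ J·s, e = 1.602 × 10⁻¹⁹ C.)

p = h/λ = 6.626 × 10⁻³⁴ / 4.160 × 10⁻¹³ = 1.593 × 10⁻²¹ kg·m/s.
KE = p²/(2m) = 1.909 × 10⁻¹⁶ J.
V = KE/2e = 1.909 × 10⁻¹⁶ / (2 × 1.602 × 10⁻¹⁹) = 596 V.

V = 596 V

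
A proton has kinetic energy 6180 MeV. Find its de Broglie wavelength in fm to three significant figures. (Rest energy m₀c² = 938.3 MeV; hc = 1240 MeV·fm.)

λ = 0.176 fm

Total energy E = KE + m₀c² = 6180 + 938.3 = 7118.3 MeV.
(pc)² = E² − (m₀c²)² = (7118.3)² − (938.3)² = 4.979 × 10⁷ MeV², so pc = 7056 MeV.
λ = hc/(pc) = 1240 MeV·fm / 7056 MeV = 0.176 fm.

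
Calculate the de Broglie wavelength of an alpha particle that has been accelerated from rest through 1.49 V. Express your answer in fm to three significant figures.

λ = 8320 fm

KE = 2eV = 2 × 1.602 × 10⁻¹⁹ × 1.490 = 4.774 × 10⁻¹⁹ J.
p = √(2mKE) = √(2 × 6.645 × 10⁻²⁷ × 4.774 × 10⁻¹⁹) = 7.965 × 10⁻²³ kg·m/s.
λ = h/p = 6.626 × 10⁻³⁴ / 7.965 × 10⁻²³ = 8.32 × 10⁻¹² m = 8320 fm.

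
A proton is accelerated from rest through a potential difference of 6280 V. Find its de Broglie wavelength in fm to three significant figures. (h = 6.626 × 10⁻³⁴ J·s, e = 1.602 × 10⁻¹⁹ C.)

KE = eV = 1.602 × 10⁻¹⁹ × 6280 = 1.006 × 10⁻¹⁵ J.
p = √(2mKE) = √(2 × 1.673 × 10⁻²⁷ × 1.006 × 10⁻¹⁵) = 1.835 × 10⁻²¹ kg·m/s.
λ = h/p = 6.626 × 10⁻³⁴ / 1.835 × 10⁻²¹ = 3.61 × 10⁻¹³ m = 361 fm.

λ = 361 fm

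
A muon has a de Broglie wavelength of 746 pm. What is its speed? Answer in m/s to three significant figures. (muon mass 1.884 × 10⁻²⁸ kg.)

p = h/λ = 6.626 × 10⁻³⁴ / 7.460 × 10⁻¹⁰ = 8.882 × 10⁻²⁵ kg·m/s.
v = p/m = 8.882 × 10⁻²⁵ / 1.884 × 10⁻²⁸ = 4.71 × 10³ m/s = 4710 m/s.

v = 4710 m/s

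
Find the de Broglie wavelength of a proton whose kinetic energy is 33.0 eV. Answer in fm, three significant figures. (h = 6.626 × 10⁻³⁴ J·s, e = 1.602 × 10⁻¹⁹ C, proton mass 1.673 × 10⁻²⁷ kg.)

λ = 4980 fm

KE = 33.0 eV = 5.287 × 10⁻¹⁸ J.
p = √(2mKE) = √(2 × 1.673 × 10⁻²⁷ × 5.287 × 10⁻¹⁸) = 1.330 × 10⁻²² kg·m/s.
λ = h/p = 6.626 × 10⁻³⁴ / 1.330 × 10⁻²² = 4.98 × 10⁻¹² m = 4980 fm.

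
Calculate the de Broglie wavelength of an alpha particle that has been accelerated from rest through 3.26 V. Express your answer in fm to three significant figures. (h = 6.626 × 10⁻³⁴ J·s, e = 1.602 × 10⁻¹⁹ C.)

λ = 5620 fm

KE = 2eV = 2 × 1.602 × 10⁻¹⁹ × 3.260 = 1.045 × 10⁻¹⁸ J.
p = √(2mKE) = √(2 × 6.645 × 10⁻²⁷ × 1.045 × 10⁻¹⁸) = 1.178 × 10⁻²² kg·m/s.
λ = h/p = 6.626 × 10⁻³⁴ / 1.178 × 10⁻²² = 5.62 × 10⁻¹² m = 5620 fm.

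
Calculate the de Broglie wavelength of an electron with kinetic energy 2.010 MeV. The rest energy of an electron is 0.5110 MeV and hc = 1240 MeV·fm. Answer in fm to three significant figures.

Total energy E = KE + m₀c² = 2.010 + 0.5110 = 2.5210 MeV.
(pc)² = E² − (m₀c²)² = (2.5210)² − (0.5110)² = 6.094 MeV², so pc = 2.469 MeV.
λ = hc/(pc) = 1240 MeV·fm / 2.469 MeV = 502 fm.

λ = 502 fm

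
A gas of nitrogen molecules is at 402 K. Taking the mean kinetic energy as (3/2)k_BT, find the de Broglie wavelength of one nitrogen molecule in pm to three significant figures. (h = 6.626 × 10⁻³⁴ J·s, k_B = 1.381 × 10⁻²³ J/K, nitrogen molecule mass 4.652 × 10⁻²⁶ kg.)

KE = (3/2)k_BT = 1.5 × 1.381 × 10⁻²³ × 402 = 8.327 × 10⁻²¹ J.
p = √(2mKE) = √(2 × 4.652 × 10⁻²⁶ × 8.327 × 10⁻²¹) = 2.783 × 10⁻²³ kg·m/s.
λ = h/p = 2.38 × 10⁻¹¹ m = 23.8 pm.

λ = 23.8 pm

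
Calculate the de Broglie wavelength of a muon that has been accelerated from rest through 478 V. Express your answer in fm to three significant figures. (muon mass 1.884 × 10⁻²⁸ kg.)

λ = 3900 fm

KE = eV = 1.602 × 10⁻¹⁹ × 478.0 = 7.658 × 10⁻¹⁷ J.
p = √(2mKE) = √(2 × 1.884 × 10⁻²⁸ × 7.658 × 10⁻¹⁷) = 1.699 × 10⁻²² kg·m/s.
λ = h/p = 6.626 × 10⁻³⁴ / 1.699 × 10⁻²² = 3.90 × 10⁻¹² m = 3900 fm.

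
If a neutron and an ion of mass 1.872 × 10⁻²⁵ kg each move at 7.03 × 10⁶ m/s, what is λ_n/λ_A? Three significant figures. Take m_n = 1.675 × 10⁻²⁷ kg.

At fixed v, p = mv so λ = h/(mv) ∝ 1/m.
λ_n/λ_A = m_A/m_n = 1.872 × 10⁻²⁵/1.675 × 10⁻²⁷ = 112.

λ_n/λ_A = 112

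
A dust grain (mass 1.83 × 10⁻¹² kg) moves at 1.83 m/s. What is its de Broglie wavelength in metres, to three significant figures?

p = mv = 1.83 × 10⁻¹² × 1.83 = 3.349 × 10⁻¹² kg·m/s.
λ = h/p = 6.626 × 10⁻³⁴ / 3.349 × 10⁻¹² = 1.98 × 10⁻²² m.

λ = 1.98 × 10⁻²² m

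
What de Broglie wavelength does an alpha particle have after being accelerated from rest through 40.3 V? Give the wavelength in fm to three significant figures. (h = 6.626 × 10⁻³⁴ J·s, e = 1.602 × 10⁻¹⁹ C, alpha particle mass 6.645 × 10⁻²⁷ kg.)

λ = 1600 fm

KE = 2eV = 2 × 1.602 × 10⁻¹⁹ × 40.30 = 1.291 × 10⁻¹⁷ J.
p = √(2mKE) = √(2 × 6.645 × 10⁻²⁷ × 1.291 × 10⁻¹⁷) = 4.142 × 10⁻²² kg·m/s.
λ = h/p = 6.626 × 10⁻³⁴ / 4.142 × 10⁻²² = 1.60 × 10⁻¹² m = 1600 fm.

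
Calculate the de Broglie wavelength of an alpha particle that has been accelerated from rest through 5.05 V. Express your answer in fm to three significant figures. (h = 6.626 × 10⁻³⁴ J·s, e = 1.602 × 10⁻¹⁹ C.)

KE = 2eV = 2 × 1.602 × 10⁻¹⁹ × 5.050 = 1.618 × 10⁻¹⁸ J.
p = √(2mKE) = √(2 × 6.645 × 10⁻²⁷ × 1.618 × 10⁻¹⁸) = 1.466 × 10⁻²² kg·m/s.
λ = h/p = 6.626 × 10⁻³⁴ / 1.466 × 10⁻²² = 4.52 × 10⁻¹² m = 4520 fm.

λ = 4520 fm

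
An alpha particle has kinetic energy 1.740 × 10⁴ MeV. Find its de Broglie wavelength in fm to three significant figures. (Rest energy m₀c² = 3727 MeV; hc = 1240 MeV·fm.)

Total energy E = KE + m₀c² = 1.740 × 10⁴ + 3727 = 21127 MeV.
(pc)² = E² − (m₀c²)² = (21127)² − (3727)² = 4.325 × 10⁸ MeV², so pc = 2.080 × 10⁴ MeV.
λ = hc/(pc) = 1240 MeV·fm / 2.080 × 10⁴ MeV = 0.0596 fm.

λ = 0.0596 fm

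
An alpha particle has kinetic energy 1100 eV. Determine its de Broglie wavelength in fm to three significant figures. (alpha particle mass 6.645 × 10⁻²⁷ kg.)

KE = 1100 eV = 1.762 × 10⁻¹⁶ J.
p = √(2mKE) = √(2 × 6.645 × 10⁻²⁷ × 1.762 × 10⁻¹⁶) = 1.530 × 10⁻²¹ kg·m/s.
λ = h/p = 6.626 × 10⁻³⁴ / 1.530 × 10⁻²¹ = 4.33 × 10⁻¹³ m = 433 fm.

λ = 433 fm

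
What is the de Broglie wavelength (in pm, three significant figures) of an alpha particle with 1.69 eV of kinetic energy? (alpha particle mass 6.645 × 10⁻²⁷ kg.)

λ = 11.0 pm

KE = 1.69 eV = 2.707 × 10⁻¹⁹ J.
p = √(2mKE) = √(2 × 6.645 × 10⁻²⁷ × 2.707 × 10⁻¹⁹) = 5.998 × 10⁻²³ kg·m/s.
λ = h/p = 6.626 × 10⁻³⁴ / 5.998 × 10⁻²³ = 1.10 × 10⁻¹¹ m = 11.0 pm.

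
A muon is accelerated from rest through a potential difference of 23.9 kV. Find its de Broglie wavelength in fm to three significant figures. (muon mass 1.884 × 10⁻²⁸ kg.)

KE = eV = 1.602 × 10⁻¹⁹ × 2.390 × 10⁴ = 3.829 × 10⁻¹⁵ J.
p = √(2mKE) = √(2 × 1.884 × 10⁻²⁸ × 3.829 × 10⁻¹⁵) = 1.201 × 10⁻²¹ kg·m/s.
λ = h/p = 6.626 × 10⁻³⁴ / 1.201 × 10⁻²¹ = 5.52 × 10⁻¹³ m = 552 fm.

λ = 552 fm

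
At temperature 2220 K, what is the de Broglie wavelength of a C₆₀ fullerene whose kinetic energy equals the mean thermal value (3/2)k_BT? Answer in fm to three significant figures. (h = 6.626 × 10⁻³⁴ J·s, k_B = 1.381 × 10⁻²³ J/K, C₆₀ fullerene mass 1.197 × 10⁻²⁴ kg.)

KE = (3/2)k_BT = 1.5 × 1.381 × 10⁻²³ × 2220 = 4.599 × 10⁻²⁰ J.
p = √(2mKE) = √(2 × 1.197 × 10⁻²⁴ × 4.599 × 10⁻²⁰) = 3.318 × 10⁻²² kg·m/s.
λ = h/p = 2.00 × 10⁻¹² m = 2000 fm.

λ = 2000 fm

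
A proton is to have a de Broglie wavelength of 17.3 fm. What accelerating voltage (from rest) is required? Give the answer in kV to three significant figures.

p = h/λ = 6.626 × 10⁻³⁴ / 1.730 × 10⁻¹⁴ = 3.830 × 10⁻²⁰ kg·m/s.
KE = p²/(2m) = 4.384 × 10⁻¹³ J.
V = KE/e = 4.384 × 10⁻¹³ / (1.602 × 10⁻¹⁹) = 2740 kV.

V = 2740 kV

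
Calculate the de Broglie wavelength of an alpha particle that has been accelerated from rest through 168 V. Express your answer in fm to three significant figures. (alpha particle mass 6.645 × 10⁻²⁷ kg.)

λ = 783 fm

KE = 2eV = 2 × 1.602 × 10⁻¹⁹ × 168.0 = 5.383 × 10⁻¹⁷ J.
p = √(2mKE) = √(2 × 6.645 × 10⁻²⁷ × 5.383 × 10⁻¹⁷) = 8.458 × 10⁻²² kg·m/s.
λ = h/p = 6.626 × 10⁻³⁴ / 8.458 × 10⁻²² = 7.83 × 10⁻¹³ m = 783 fm.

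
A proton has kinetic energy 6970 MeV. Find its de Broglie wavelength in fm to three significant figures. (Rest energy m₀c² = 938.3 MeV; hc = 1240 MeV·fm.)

Total energy E = KE + m₀c² = 6970 + 938.3 = 7908.3 MeV.
(pc)² = E² − (m₀c²)² = (7908.3)² − (938.3)² = 6.166 × 10⁷ MeV², so pc = 7852 MeV.
λ = hc/(pc) = 1240 MeV·fm / 7852 MeV = 0.158 fm.

λ = 0.158 fm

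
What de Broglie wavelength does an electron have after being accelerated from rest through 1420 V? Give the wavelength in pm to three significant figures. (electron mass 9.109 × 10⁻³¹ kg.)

KE = eV = 1.602 × 10⁻¹⁹ × 1420 = 2.275 × 10⁻¹⁶ J.
p = √(2mKE) = √(2 × 9.109 × 10⁻³¹ × 2.275 × 10⁻¹⁶) = 2.036 × 10⁻²³ kg·m/s.
λ = h/p = 6.626 × 10⁻³⁴ / 2.036 × 10⁻²³ = 3.25 × 10⁻¹¹ m = 32.5 pm.

λ = 32.5 pm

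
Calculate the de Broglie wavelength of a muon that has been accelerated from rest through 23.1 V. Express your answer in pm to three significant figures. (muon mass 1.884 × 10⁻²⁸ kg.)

KE = eV = 1.602 × 10⁻¹⁹ × 23.10 = 3.701 × 10⁻¹⁸ J.
p = √(2mKE) = √(2 × 1.884 × 10⁻²⁸ × 3.701 × 10⁻¹⁸) = 3.734 × 10⁻²³ kg·m/s.
λ = h/p = 6.626 × 10⁻³⁴ / 3.734 × 10⁻²³ = 1.77 × 10⁻¹¹ m = 17.7 pm.

λ = 17.7 pm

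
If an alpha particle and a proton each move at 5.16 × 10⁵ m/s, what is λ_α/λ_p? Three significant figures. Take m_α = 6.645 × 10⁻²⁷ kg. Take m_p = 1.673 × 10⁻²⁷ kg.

λ_α/λ_p = 0.252

At fixed v, p = mv so λ = h/(mv) ∝ 1/m.
λ_α/λ_p = m_p/m_α = 1.673 × 10⁻²⁷/6.645 × 10⁻²⁷ = 0.252.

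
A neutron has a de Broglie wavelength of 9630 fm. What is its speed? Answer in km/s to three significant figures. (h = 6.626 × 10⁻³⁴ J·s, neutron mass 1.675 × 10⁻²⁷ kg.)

p = h/λ = 6.626 × 10⁻³⁴ / 9.630 × 10⁻¹² = 6.881 × 10⁻²³ kg·m/s.
v = p/m = 6.881 × 10⁻²³ / 1.675 × 10⁻²⁷ = 4.11 × 10⁴ m/s = 41.1 km/s.

v = 41.1 km/s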